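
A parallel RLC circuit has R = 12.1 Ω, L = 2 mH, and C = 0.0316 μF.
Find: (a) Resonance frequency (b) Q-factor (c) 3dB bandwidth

Step 1 — Resonance: ω₀ = 1/√(LC) = 1/√(0.002·3.16e-08) = 1.258e+05 rad/s.
Step 2 — f₀ = ω₀/(2π) = 2.002e+04 Hz.
Step 3 — Parallel Q: Q = R/(ω₀L) = 12.1/(1.258e+05·0.002) = 0.0481.
Step 4 — Bandwidth: Δω = ω₀/Q = 2.615e+06 rad/s; BW = Δω/(2π) = 4.162e+05 Hz.

(a) f₀ = 2.002e+04 Hz  (b) Q = 0.0481  (c) BW = 4.162e+05 Hz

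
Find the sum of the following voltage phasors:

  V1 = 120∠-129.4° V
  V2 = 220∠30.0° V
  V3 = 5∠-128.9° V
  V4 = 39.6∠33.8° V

Step 1 — Convert each phasor to rectangular form:
  V1 = 120·(cos(-129.4°) + j·sin(-129.4°)) = -76.17 - j92.73 V
  V2 = 220·(cos(30.0°) + j·sin(30.0°)) = 190.5 + j110 V
  V3 = 5·(cos(-128.9°) + j·sin(-128.9°)) = -3.14 - j3.891 V
  V4 = 39.6·(cos(33.8°) + j·sin(33.8°)) = 32.91 + j22.03 V
Step 2 — Sum components: V_total = 144.1 + j35.41 V.
Step 3 — Convert to polar: |V_total| = 148.4 V, ∠V_total = 13.8°.

V_total = 148.4∠13.8° V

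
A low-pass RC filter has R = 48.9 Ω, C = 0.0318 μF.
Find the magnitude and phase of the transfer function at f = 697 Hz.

Step 1 — Angular frequency: ω = 2π·697 = 4379 rad/s.
Step 2 — Transfer function: H(jω) = 1/(1 + jωRC).
Step 3 — Denominator: 1 + jωRC = 1 + j·4379·48.9·3.18e-08 = 1 + j0.00681.
Step 4 — H = 1 - j0.00681.
Step 5 — Magnitude: |H| = 1 (-0.0 dB); phase: φ = -0.4°.

|H| = 1 (-0.0 dB), φ = -0.4°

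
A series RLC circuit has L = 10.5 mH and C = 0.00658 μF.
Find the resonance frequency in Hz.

Step 1 — Resonance condition Im(Z)=0 gives ω₀ = 1/√(LC).
Step 2 — ω₀ = 1/√(0.0105·6.58e-09) = 1.203e+05 rad/s.
Step 3 — f₀ = ω₀/(2π) = 1.915e+04 Hz.

f₀ = 1.915e+04 Hz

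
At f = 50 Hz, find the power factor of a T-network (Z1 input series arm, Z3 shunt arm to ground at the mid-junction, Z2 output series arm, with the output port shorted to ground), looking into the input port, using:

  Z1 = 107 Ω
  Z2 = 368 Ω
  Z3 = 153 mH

Step 1 — Angular frequency: ω = 2π·f = 2π·50 = 314.2 rad/s.
Step 2 — Component impedances:
  Z1: Z = R = 107 Ω
  Z2: Z = R = 368 Ω
  Z3: Z = jωL = j·314.2·0.153 = 0 + j48.07 Ω
Step 3 — With the output port shorted to ground, the output series arm Z2 runs from the junction to ground; the shunt arm Z3 also runs from the junction to ground. They appear in parallel: Z3 || Z2 = 6.173 + j47.26 Ω.
Step 4 — Series with input arm Z1: Z_in = Z1 + (Z3 || Z2) = 113.2 + j47.26 Ω = 122.6∠22.7° Ω.
Step 5 — Power factor: PF = cos(φ) = Re(Z)/|Z| = 113.17/122.64 = 0.9228.
Step 6 — Type: Im(Z) = 47.26 ⇒ lagging (phase φ = 22.7°).

PF = 0.9228 (lagging, φ = 22.7°)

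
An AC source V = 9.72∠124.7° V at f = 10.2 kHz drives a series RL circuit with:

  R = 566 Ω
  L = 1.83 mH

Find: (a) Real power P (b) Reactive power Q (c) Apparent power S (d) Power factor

Step 1 — Angular frequency: ω = 2π·f = 2π·1.02e+04 = 6.409e+04 rad/s.
Step 2 — Component impedances:
  R: Z = R = 566 Ω
  L: Z = jωL = j·6.409e+04·0.00183 = 0 + j117.3 Ω
Step 3 — Series combination: Z_total = R + L = 566 + j117.3 Ω = 578∠11.7° Ω.
Step 4 — Source phasor: V = 9.72∠124.7° V = -5.533 + j7.991 V.
Step 5 — Current: I = V / Z = -0.006569 + j0.01548 A = 0.01682∠113.0° A.
Step 6 — Complex power: S = V·I* = 0.1601 + j0.03316 VA.
Step 7 — Real power: P = Re(S) = 0.1601 W.
Step 8 — Reactive power: Q = Im(S) = 0.03316 VAR.
Step 9 — Apparent power: |S| = 0.1635 VA.
Step 10 — Power factor: PF = P/|S| = 0.9792 (lagging).

(a) P = 0.1601 W  (b) Q = 0.03316 VAR  (c) S = 0.1635 VA  (d) PF = 0.9792 (lagging)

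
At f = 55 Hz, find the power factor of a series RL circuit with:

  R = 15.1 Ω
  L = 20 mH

Step 1 — Angular frequency: ω = 2π·f = 2π·55 = 345.6 rad/s.
Step 2 — Component impedances:
  R: Z = R = 15.1 Ω
  L: Z = jωL = j·345.6·0.02 = 0 + j6.912 Ω
Step 3 — Series combination: Z_total = R + L = 15.1 + j6.912 Ω = 16.61∠24.6° Ω.
Step 4 — Power factor: PF = cos(φ) = Re(Z)/|Z| = 15.1/16.607 = 0.9093.
Step 5 — Type: Im(Z) = 6.912 ⇒ lagging (phase φ = 24.6°).

PF = 0.9093 (lagging, φ = 24.6°)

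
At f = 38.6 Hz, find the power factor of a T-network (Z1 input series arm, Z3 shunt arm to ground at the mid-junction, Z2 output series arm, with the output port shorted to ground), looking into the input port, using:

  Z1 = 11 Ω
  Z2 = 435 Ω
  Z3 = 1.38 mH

Step 1 — Angular frequency: ω = 2π·f = 2π·38.6 = 242.5 rad/s.
Step 2 — Component impedances:
  Z1: Z = R = 11 Ω
  Z2: Z = R = 435 Ω
  Z3: Z = jωL = j·242.5·0.00138 = 0 + j0.3347 Ω
Step 3 — With the output port shorted to ground, the output series arm Z2 runs from the junction to ground; the shunt arm Z3 also runs from the junction to ground. They appear in parallel: Z3 || Z2 = 0.0002575 + j0.3347 Ω.
Step 4 — Series with input arm Z1: Z_in = Z1 + (Z3 || Z2) = 11 + j0.3347 Ω = 11.01∠1.7° Ω.
Step 5 — Power factor: PF = cos(φ) = Re(Z)/|Z| = 11/11.005 = 0.9995.
Step 6 — Type: Im(Z) = 0.3347 ⇒ lagging (phase φ = 1.7°).

PF = 0.9995 (lagging, φ = 1.7°)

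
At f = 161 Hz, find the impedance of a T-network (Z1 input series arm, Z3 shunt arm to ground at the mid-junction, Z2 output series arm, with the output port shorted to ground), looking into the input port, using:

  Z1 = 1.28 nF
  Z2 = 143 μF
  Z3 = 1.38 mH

Step 1 — Angular frequency: ω = 2π·f = 2π·161 = 1012 rad/s.
Step 2 — Component impedances:
  Z1: Z = 1/(jωC) = -j/(ω·C) = 0 - j7.723e+05 Ω
  Z2: Z = 1/(jωC) = -j/(ω·C) = 0 - j6.913 Ω
  Z3: Z = jωL = j·1012·0.00138 = 0 + j1.396 Ω
Step 3 — With the output port shorted to ground, the output series arm Z2 runs from the junction to ground; the shunt arm Z3 also runs from the junction to ground. They appear in parallel: Z3 || Z2 = 0 + j1.749 Ω.
Step 4 — Series with input arm Z1: Z_in = Z1 + (Z3 || Z2) = 0 - j7.723e+05 Ω = 7.723e+05∠-90.0° Ω.

Z = 0 - j7.723e+05 Ω = 7.723e+05∠-90.0° Ω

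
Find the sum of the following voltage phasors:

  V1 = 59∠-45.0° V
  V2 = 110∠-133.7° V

Step 1 — Convert each phasor to rectangular form:
  V1 = 59·(cos(-45.0°) + j·sin(-45.0°)) = 41.72 - j41.72 V
  V2 = 110·(cos(-133.7°) + j·sin(-133.7°)) = -76 - j79.53 V
Step 2 — Sum components: V_total = -34.28 - j121.2 V.
Step 3 — Convert to polar: |V_total| = 126 V, ∠V_total = -105.8°.

V_total = 126∠-105.8° V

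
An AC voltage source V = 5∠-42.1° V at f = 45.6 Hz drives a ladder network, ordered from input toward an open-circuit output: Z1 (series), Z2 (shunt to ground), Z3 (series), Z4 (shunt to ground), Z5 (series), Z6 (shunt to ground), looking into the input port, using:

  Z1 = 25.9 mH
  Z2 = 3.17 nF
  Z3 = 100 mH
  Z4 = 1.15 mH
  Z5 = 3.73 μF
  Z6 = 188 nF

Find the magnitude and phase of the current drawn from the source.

Step 1 — Angular frequency: ω = 2π·f = 2π·45.6 = 286.5 rad/s.
Step 2 — Component impedances:
  Z1: Z = jωL = j·286.5·0.0259 = 0 + j7.421 Ω
  Z2: Z = 1/(jωC) = -j/(ω·C) = 0 - j1.101e+06 Ω
  Z3: Z = jωL = j·286.5·0.1 = 0 + j28.65 Ω
  Z4: Z = jωL = j·286.5·0.00115 = 0 + j0.3295 Ω
  Z5: Z = 1/(jωC) = -j/(ω·C) = 0 - j935.7 Ω
  Z6: Z = 1/(jωC) = -j/(ω·C) = 0 - j1.857e+04 Ω
Step 3 — Ladder network (open output): work backward from the far end, alternating series and parallel combinations. Z_in = 0 + j36.4 Ω = 36.4∠90.0° Ω.
Step 4 — Source phasor: V = 5∠-42.1° V = 3.71 - j3.352 V.
Step 5 — Ohm's law: I = V / Z_total = (3.71 - j3.352) / (0 + j36.4) = -0.09209 - j0.1019 A.
Step 6 — Convert to polar: |I| = 0.1374 A, ∠I = -132.1°.

I = 0.1374∠-132.1° A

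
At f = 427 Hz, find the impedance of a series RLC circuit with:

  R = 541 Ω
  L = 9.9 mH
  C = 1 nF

Step 1 — Angular frequency: ω = 2π·f = 2π·427 = 2683 rad/s.
Step 2 — Component impedances:
  R: Z = R = 541 Ω
  L: Z = jωL = j·2683·0.0099 = 0 + j26.56 Ω
  C: Z = 1/(jωC) = -j/(ω·C) = 0 - j3.727e+05 Ω
Step 3 — Series combination: Z_total = R + L + C = 541 - j3.727e+05 Ω = 3.727e+05∠-89.9° Ω.

Z = 541 - j3.727e+05 Ω = 3.727e+05∠-89.9° Ω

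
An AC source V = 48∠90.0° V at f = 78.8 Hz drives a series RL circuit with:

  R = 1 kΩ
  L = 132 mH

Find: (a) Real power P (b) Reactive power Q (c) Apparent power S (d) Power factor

Step 1 — Angular frequency: ω = 2π·f = 2π·78.8 = 495.1 rad/s.
Step 2 — Component impedances:
  R: Z = R = 1000 Ω
  L: Z = jωL = j·495.1·0.132 = 0 + j65.36 Ω
Step 3 — Series combination: Z_total = R + L = 1000 + j65.36 Ω = 1002∠3.7° Ω.
Step 4 — Source phasor: V = 48∠90.0° V = 0 + j48 V.
Step 5 — Current: I = V / Z = 0.003124 + j0.0478 A = 0.0479∠86.3° A.
Step 6 — Complex power: S = V·I* = 2.294 + j0.1499 VA.
Step 7 — Real power: P = Re(S) = 2.294 W.
Step 8 — Reactive power: Q = Im(S) = 0.1499 VAR.
Step 9 — Apparent power: |S| = 2.299 VA.
Step 10 — Power factor: PF = P/|S| = 0.9979 (lagging).

(a) P = 2.294 W  (b) Q = 0.1499 VAR  (c) S = 2.299 VA  (d) PF = 0.9979 (lagging)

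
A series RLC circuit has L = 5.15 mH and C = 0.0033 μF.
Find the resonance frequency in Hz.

Step 1 — Resonance condition Im(Z)=0 gives ω₀ = 1/√(LC).
Step 2 — ω₀ = 1/√(0.00515·3.3e-09) = 2.426e+05 rad/s.
Step 3 — f₀ = ω₀/(2π) = 3.861e+04 Hz.

f₀ = 3.861e+04 Hz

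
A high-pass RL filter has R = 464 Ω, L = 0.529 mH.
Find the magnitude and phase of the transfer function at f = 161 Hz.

Step 1 — Angular frequency: ω = 2π·161 = 1012 rad/s.
Step 2 — Transfer function: H(jω) = jωL/(R + jωL).
Step 3 — Numerator jωL = j·0.5351; denominator R + jωL = 464 + j0.5351.
Step 4 — H = 1.33e-06 + j0.001153.
Step 5 — Magnitude: |H| = 0.001153 (-58.8 dB); phase: φ = 89.9°.

|H| = 0.001153 (-58.8 dB), φ = 89.9°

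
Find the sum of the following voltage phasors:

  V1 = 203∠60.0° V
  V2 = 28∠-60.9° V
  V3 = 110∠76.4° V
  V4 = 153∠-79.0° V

Step 1 — Convert each phasor to rectangular form:
  V1 = 203·(cos(60.0°) + j·sin(60.0°)) = 101.5 + j175.8 V
  V2 = 28·(cos(-60.9°) + j·sin(-60.9°)) = 13.62 - j24.47 V
  V3 = 110·(cos(76.4°) + j·sin(76.4°)) = 25.87 + j106.9 V
  V4 = 153·(cos(-79.0°) + j·sin(-79.0°)) = 29.19 - j150.2 V
Step 2 — Sum components: V_total = 170.2 + j108.1 V.
Step 3 — Convert to polar: |V_total| = 201.6 V, ∠V_total = 32.4°.

V_total = 201.6∠32.4° V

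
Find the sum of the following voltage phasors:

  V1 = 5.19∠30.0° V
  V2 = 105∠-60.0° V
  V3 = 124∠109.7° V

Step 1 — Convert each phasor to rectangular form:
  V1 = 5.19·(cos(30.0°) + j·sin(30.0°)) = 4.495 + j2.595 V
  V2 = 105·(cos(-60.0°) + j·sin(-60.0°)) = 52.5 - j90.93 V
  V3 = 124·(cos(109.7°) + j·sin(109.7°)) = -41.8 + j116.7 V
Step 2 — Sum components: V_total = 15.19 + j28.4 V.
Step 3 — Convert to polar: |V_total| = 32.21 V, ∠V_total = 61.9°.

V_total = 32.21∠61.9° V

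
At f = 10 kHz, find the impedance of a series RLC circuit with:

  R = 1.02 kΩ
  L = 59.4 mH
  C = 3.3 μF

Step 1 — Angular frequency: ω = 2π·f = 2π·1e+04 = 6.283e+04 rad/s.
Step 2 — Component impedances:
  R: Z = R = 1020 Ω
  L: Z = jωL = j·6.283e+04·0.0594 = 0 + j3732 Ω
  C: Z = 1/(jωC) = -j/(ω·C) = 0 - j4.823 Ω
Step 3 — Series combination: Z_total = R + L + C = 1020 + j3727 Ω = 3864∠74.7° Ω.

Z = 1020 + j3727 Ω = 3864∠74.7° Ω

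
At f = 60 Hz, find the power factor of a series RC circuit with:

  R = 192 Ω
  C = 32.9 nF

Step 1 — Angular frequency: ω = 2π·f = 2π·60 = 377 rad/s.
Step 2 — Component impedances:
  R: Z = R = 192 Ω
  C: Z = 1/(jωC) = -j/(ω·C) = 0 - j8.063e+04 Ω
Step 3 — Series combination: Z_total = R + C = 192 - j8.063e+04 Ω = 8.063e+04∠-89.9° Ω.
Step 4 — Power factor: PF = cos(φ) = Re(Z)/|Z| = 192/8.063e+04 = 0.002381.
Step 5 — Type: Im(Z) = -8.063e+04 ⇒ leading (phase φ = -89.9°).

PF = 0.002381 (leading, φ = -89.9°)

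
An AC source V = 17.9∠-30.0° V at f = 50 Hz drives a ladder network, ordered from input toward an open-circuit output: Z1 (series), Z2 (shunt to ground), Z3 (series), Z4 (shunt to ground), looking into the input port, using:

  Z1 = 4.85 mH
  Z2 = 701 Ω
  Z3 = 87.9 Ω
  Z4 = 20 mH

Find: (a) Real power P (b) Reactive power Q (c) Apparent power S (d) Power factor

Step 1 — Angular frequency: ω = 2π·f = 2π·50 = 314.2 rad/s.
Step 2 — Component impedances:
  Z1: Z = jωL = j·314.2·0.00485 = 0 + j1.524 Ω
  Z2: Z = R = 701 Ω
  Z3: Z = R = 87.9 Ω
  Z4: Z = jωL = j·314.2·0.02 = 0 + j6.283 Ω
Step 3 — Ladder network (open output): work backward from the far end, alternating series and parallel combinations. Z_in = 78.15 + j6.484 Ω = 78.41∠4.7° Ω.
Step 4 — Source phasor: V = 17.9∠-30.0° V = 15.5 - j8.95 V.
Step 5 — Current: I = V / Z = 0.1876 - j0.1301 A = 0.2283∠-34.7° A.
Step 6 — Complex power: S = V·I* = 4.072 + j0.3379 VA.
Step 7 — Real power: P = Re(S) = 4.072 W.
Step 8 — Reactive power: Q = Im(S) = 0.3379 VAR.
Step 9 — Apparent power: |S| = 4.086 VA.
Step 10 — Power factor: PF = P/|S| = 0.9966 (lagging).

(a) P = 4.072 W  (b) Q = 0.3379 VAR  (c) S = 4.086 VA  (d) PF = 0.9966 (lagging)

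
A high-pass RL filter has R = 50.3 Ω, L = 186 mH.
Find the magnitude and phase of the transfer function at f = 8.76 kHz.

Step 1 — Angular frequency: ω = 2π·8760 = 5.504e+04 rad/s.
Step 2 — Transfer function: H(jω) = jωL/(R + jωL).
Step 3 — Numerator jωL = j·1.024e+04; denominator R + jωL = 50.3 + j1.024e+04.
Step 4 — H = 1 + j0.004913.
Step 5 — Magnitude: |H| = 1 (-0.0 dB); phase: φ = 0.3°.

|H| = 1 (-0.0 dB), φ = 0.3°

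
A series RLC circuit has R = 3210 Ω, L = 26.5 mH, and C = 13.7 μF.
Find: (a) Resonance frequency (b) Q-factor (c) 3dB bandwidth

Step 1 — Resonance condition Im(Z)=0 gives ω₀ = 1/√(LC).
Step 2 — ω₀ = 1/√(0.0265·1.37e-05) = 1660 rad/s.
Step 3 — f₀ = ω₀/(2π) = 264.1 Hz.
Step 4 — Series Q: Q = ω₀L/R = 1660·0.0265/3210 = 0.0137.
Step 5 — 3dB bandwidth: Δω = ω₀/Q = 1.211e+05 rad/s; BW = Δω/(2π) = 1.928e+04 Hz.

(a) f₀ = 264.1 Hz  (b) Q = 0.0137  (c) BW = 1.928e+04 Hz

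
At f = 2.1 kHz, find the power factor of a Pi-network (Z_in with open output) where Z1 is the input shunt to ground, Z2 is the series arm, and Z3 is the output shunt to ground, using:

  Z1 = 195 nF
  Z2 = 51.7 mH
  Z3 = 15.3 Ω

Step 1 — Angular frequency: ω = 2π·f = 2π·2100 = 1.319e+04 rad/s.
Step 2 — Component impedances:
  Z1: Z = 1/(jωC) = -j/(ω·C) = 0 - j388.7 Ω
  Z2: Z = jωL = j·1.319e+04·0.0517 = 0 + j682.2 Ω
  Z3: Z = R = 15.3 Ω
Step 3 — With open output, the series arm Z2 and the output shunt Z3 appear in series to ground: Z2 + Z3 = 15.3 + j682.2 Ω.
Step 4 — Parallel with input shunt Z1: Z_in = Z1 || (Z2 + Z3) = 26.75 - j901.9 Ω = 902.3∠-88.3° Ω.
Step 5 — Power factor: PF = cos(φ) = Re(Z)/|Z| = 26.75/902.3 = 0.02965.
Step 6 — Type: Im(Z) = -901.9 ⇒ leading (phase φ = -88.3°).

PF = 0.02965 (leading, φ = -88.3°)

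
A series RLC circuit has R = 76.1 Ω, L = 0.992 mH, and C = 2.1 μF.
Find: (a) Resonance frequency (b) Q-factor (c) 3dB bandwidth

Step 1 — Resonance: ω₀ = 1/√(LC) = 1/√(0.000992·2.1e-06) = 2.191e+04 rad/s.
Step 2 — f₀ = ω₀/(2π) = 3487 Hz.
Step 3 — Series Q: Q = ω₀L/R = 2.191e+04·0.000992/76.1 = 0.2856.
Step 4 — Bandwidth: Δω = ω₀/Q = 7.671e+04 rad/s; BW = Δω/(2π) = 1.221e+04 Hz.

(a) f₀ = 3487 Hz  (b) Q = 0.2856  (c) BW = 1.221e+04 Hz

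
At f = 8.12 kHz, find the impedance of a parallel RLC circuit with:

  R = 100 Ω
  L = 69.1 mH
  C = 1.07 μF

Step 1 — Angular frequency: ω = 2π·f = 2π·8120 = 5.102e+04 rad/s.
Step 2 — Component impedances:
  R: Z = R = 100 Ω
  L: Z = jωL = j·5.102e+04·0.0691 = 0 + j3525 Ω
  C: Z = 1/(jωC) = -j/(ω·C) = 0 - j18.32 Ω
Step 3 — Parallel combination: 1/Z_total = 1/R + 1/L + 1/C; Z_total = 3.279 - j17.81 Ω = 18.11∠-79.6° Ω.

Z = 3.279 - j17.81 Ω = 18.11∠-79.6° Ω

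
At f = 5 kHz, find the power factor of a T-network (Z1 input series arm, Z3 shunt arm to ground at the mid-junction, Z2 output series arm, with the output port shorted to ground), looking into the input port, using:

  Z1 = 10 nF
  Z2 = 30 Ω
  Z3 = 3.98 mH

Step 1 — Angular frequency: ω = 2π·f = 2π·5000 = 3.142e+04 rad/s.
Step 2 — Component impedances:
  Z1: Z = 1/(jωC) = -j/(ω·C) = 0 - j3183 Ω
  Z2: Z = R = 30 Ω
  Z3: Z = jωL = j·3.142e+04·0.00398 = 0 + j125 Ω
Step 3 — With the output port shorted to ground, the output series arm Z2 runs from the junction to ground; the shunt arm Z3 also runs from the junction to ground. They appear in parallel: Z3 || Z2 = 28.37 + j6.806 Ω.
Step 4 — Series with input arm Z1: Z_in = Z1 + (Z3 || Z2) = 28.37 - j3176 Ω = 3176∠-89.5° Ω.
Step 5 — Power factor: PF = cos(φ) = Re(Z)/|Z| = 28.367/3176.42 = 0.00893.
Step 6 — Type: Im(Z) = -3176 ⇒ leading (phase φ = -89.5°).

PF = 0.00893 (leading, φ = -89.5°)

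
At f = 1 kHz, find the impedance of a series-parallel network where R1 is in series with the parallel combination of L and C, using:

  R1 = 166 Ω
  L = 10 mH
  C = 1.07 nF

Step 1 — Angular frequency: ω = 2π·f = 2π·1000 = 6283 rad/s.
Step 2 — Component impedances:
  R1: Z = R = 166 Ω
  L: Z = jωL = j·6283·0.01 = 0 + j62.83 Ω
  C: Z = 1/(jωC) = -j/(ω·C) = 0 - j1.487e+05 Ω
Step 3 — Parallel branch: L || C = 1/(1/L + 1/C) = 0 + j62.86 Ω.
Step 4 — Series with R1: Z_total = R1 + (L || C) = 166 + j62.86 Ω = 177.5∠20.7° Ω.

Z = 166 + j62.86 Ω = 177.5∠20.7° Ω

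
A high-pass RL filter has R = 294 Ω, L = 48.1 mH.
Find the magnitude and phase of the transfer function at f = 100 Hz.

Step 1 — Angular frequency: ω = 2π·100 = 628.3 rad/s.
Step 2 — Transfer function: H(jω) = jωL/(R + jωL).
Step 3 — Numerator jωL = j·30.22; denominator R + jωL = 294 + j30.22.
Step 4 — H = 0.01046 + j0.1017.
Step 5 — Magnitude: |H| = 0.1023 (-19.8 dB); phase: φ = 84.1°.

|H| = 0.1023 (-19.8 dB), φ = 84.1°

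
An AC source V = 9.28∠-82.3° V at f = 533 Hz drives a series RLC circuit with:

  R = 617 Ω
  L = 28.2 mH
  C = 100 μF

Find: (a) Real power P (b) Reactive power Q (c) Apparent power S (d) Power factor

Step 1 — Angular frequency: ω = 2π·f = 2π·533 = 3349 rad/s.
Step 2 — Component impedances:
  R: Z = R = 617 Ω
  L: Z = jωL = j·3349·0.0282 = 0 + j94.44 Ω
  C: Z = 1/(jωC) = -j/(ω·C) = 0 - j2.986 Ω
Step 3 — Series combination: Z_total = R + L + C = 617 + j91.45 Ω = 623.7∠8.4° Ω.
Step 4 — Source phasor: V = 9.28∠-82.3° V = 1.243 - j9.196 V.
Step 5 — Current: I = V / Z = -0.0001899 - j0.01488 A = 0.01488∠-90.7° A.
Step 6 — Complex power: S = V·I* = 0.1366 + j0.02024 VA.
Step 7 — Real power: P = Re(S) = 0.1366 W.
Step 8 — Reactive power: Q = Im(S) = 0.02024 VAR.
Step 9 — Apparent power: |S| = 0.1381 VA.
Step 10 — Power factor: PF = P/|S| = 0.9892 (lagging).

(a) P = 0.1366 W  (b) Q = 0.02024 VAR  (c) S = 0.1381 VA  (d) PF = 0.9892 (lagging)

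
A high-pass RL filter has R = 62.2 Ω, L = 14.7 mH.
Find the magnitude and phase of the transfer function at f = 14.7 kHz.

Step 1 — Angular frequency: ω = 2π·1.47e+04 = 9.236e+04 rad/s.
Step 2 — Transfer function: H(jω) = jωL/(R + jωL).
Step 3 — Numerator jωL = j·1358; denominator R + jωL = 62.2 + j1358.
Step 4 — H = 0.9979 + j0.04572.
Step 5 — Magnitude: |H| = 0.999 (-0.0 dB); phase: φ = 2.6°.

|H| = 0.999 (-0.0 dB), φ = 2.6°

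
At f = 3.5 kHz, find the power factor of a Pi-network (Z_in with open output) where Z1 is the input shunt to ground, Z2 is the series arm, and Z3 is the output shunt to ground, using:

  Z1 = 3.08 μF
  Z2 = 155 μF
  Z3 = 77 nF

Step 1 — Angular frequency: ω = 2π·f = 2π·3500 = 2.199e+04 rad/s.
Step 2 — Component impedances:
  Z1: Z = 1/(jωC) = -j/(ω·C) = 0 - j14.76 Ω
  Z2: Z = 1/(jωC) = -j/(ω·C) = 0 - j0.2934 Ω
  Z3: Z = 1/(jωC) = -j/(ω·C) = 0 - j590.6 Ω
Step 3 — With open output, the series arm Z2 and the output shunt Z3 appear in series to ground: Z2 + Z3 = 0 - j590.8 Ω.
Step 4 — Parallel with input shunt Z1: Z_in = Z1 || (Z2 + Z3) = 0 - j14.4 Ω = 14.4∠-90.0° Ω.
Step 5 — Power factor: PF = cos(φ) = Re(Z)/|Z| = 0/14.4 = 0.
Step 6 — Type: Im(Z) = -14.4 ⇒ leading (phase φ = -90.0°).

PF = 0 (leading, φ = -90.0°)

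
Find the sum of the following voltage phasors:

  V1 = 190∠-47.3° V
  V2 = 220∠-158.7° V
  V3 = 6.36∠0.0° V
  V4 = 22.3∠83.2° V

Step 1 — Convert each phasor to rectangular form:
  V1 = 190·(cos(-47.3°) + j·sin(-47.3°)) = 128.9 - j139.6 V
  V2 = 220·(cos(-158.7°) + j·sin(-158.7°)) = -205 - j79.92 V
  V3 = 6.36·(cos(0.0°) + j·sin(0.0°)) = 6.36 V
  V4 = 22.3·(cos(83.2°) + j·sin(83.2°)) = 2.64 + j22.14 V
Step 2 — Sum components: V_total = -67.12 - j197.4 V.
Step 3 — Convert to polar: |V_total| = 208.5 V, ∠V_total = -108.8°.

V_total = 208.5∠-108.8° V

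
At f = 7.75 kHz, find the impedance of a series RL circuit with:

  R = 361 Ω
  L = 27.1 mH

Step 1 — Angular frequency: ω = 2π·f = 2π·7750 = 4.869e+04 rad/s.
Step 2 — Component impedances:
  R: Z = R = 361 Ω
  L: Z = jωL = j·4.869e+04·0.0271 = 0 + j1320 Ω
Step 3 — Series combination: Z_total = R + L = 361 + j1320 Ω = 1368∠74.7° Ω.

Z = 361 + j1320 Ω = 1368∠74.7° Ω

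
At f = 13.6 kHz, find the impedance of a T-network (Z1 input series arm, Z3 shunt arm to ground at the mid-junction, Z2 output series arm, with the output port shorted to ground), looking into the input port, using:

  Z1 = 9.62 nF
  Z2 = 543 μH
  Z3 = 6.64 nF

Step 1 — Angular frequency: ω = 2π·f = 2π·1.36e+04 = 8.545e+04 rad/s.
Step 2 — Component impedances:
  Z1: Z = 1/(jωC) = -j/(ω·C) = 0 - j1216 Ω
  Z2: Z = jωL = j·8.545e+04·0.000543 = 0 + j46.4 Ω
  Z3: Z = 1/(jωC) = -j/(ω·C) = 0 - j1762 Ω
Step 3 — With the output port shorted to ground, the output series arm Z2 runs from the junction to ground; the shunt arm Z3 also runs from the junction to ground. They appear in parallel: Z3 || Z2 = 0 + j47.65 Ω.
Step 4 — Series with input arm Z1: Z_in = Z1 + (Z3 || Z2) = 0 - j1169 Ω = 1169∠-90.0° Ω.

Z = 0 - j1169 Ω = 1169∠-90.0° Ω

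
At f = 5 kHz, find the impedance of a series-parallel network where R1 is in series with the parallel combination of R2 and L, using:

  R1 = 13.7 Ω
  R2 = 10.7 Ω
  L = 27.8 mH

Step 1 — Angular frequency: ω = 2π·f = 2π·5000 = 3.142e+04 rad/s.
Step 2 — Component impedances:
  R1: Z = R = 13.7 Ω
  R2: Z = R = 10.7 Ω
  L: Z = jωL = j·3.142e+04·0.0278 = 0 + j873.4 Ω
Step 3 — Parallel branch: R2 || L = 1/(1/R2 + 1/L) = 10.7 + j0.1311 Ω.
Step 4 — Series with R1: Z_total = R1 + (R2 || L) = 24.4 + j0.1311 Ω = 24.4∠0.3° Ω.

Z = 24.4 + j0.1311 Ω = 24.4∠0.3° Ω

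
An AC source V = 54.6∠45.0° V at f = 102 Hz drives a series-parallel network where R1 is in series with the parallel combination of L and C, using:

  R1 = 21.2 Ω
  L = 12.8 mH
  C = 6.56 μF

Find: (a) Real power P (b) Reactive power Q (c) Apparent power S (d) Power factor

Step 1 — Angular frequency: ω = 2π·f = 2π·102 = 640.9 rad/s.
Step 2 — Component impedances:
  R1: Z = R = 21.2 Ω
  L: Z = jωL = j·640.9·0.0128 = 0 + j8.203 Ω
  C: Z = 1/(jωC) = -j/(ω·C) = 0 - j237.9 Ω
Step 3 — Parallel branch: L || C = 1/(1/L + 1/C) = 0 + j8.496 Ω.
Step 4 — Series with R1: Z_total = R1 + (L || C) = 21.2 + j8.496 Ω = 22.84∠21.8° Ω.
Step 5 — Source phasor: V = 54.6∠45.0° V = 38.61 + j38.61 V.
Step 6 — Current: I = V / Z = 2.198 + j0.9403 A = 2.391∠23.2° A.
Step 7 — Complex power: S = V·I* = 121.2 + j48.56 VA.
Step 8 — Real power: P = Re(S) = 121.2 W.
Step 9 — Reactive power: Q = Im(S) = 48.56 VAR.
Step 10 — Apparent power: |S| = 130.5 VA.
Step 11 — Power factor: PF = P/|S| = 0.9282 (lagging).

(a) P = 121.2 W  (b) Q = 48.56 VAR  (c) S = 130.5 VA  (d) PF = 0.9282 (lagging)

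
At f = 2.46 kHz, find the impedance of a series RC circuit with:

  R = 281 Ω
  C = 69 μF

Step 1 — Angular frequency: ω = 2π·f = 2π·2460 = 1.546e+04 rad/s.
Step 2 — Component impedances:
  R: Z = R = 281 Ω
  C: Z = 1/(jωC) = -j/(ω·C) = 0 - j0.9376 Ω
Step 3 — Series combination: Z_total = R + C = 281 - j0.9376 Ω = 281∠-0.2° Ω.

Z = 281 - j0.9376 Ω = 281∠-0.2° Ω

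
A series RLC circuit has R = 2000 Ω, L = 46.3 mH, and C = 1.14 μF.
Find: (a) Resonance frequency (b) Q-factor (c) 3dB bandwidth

Step 1 — Resonance condition Im(Z)=0 gives ω₀ = 1/√(LC).
Step 2 — ω₀ = 1/√(0.0463·1.14e-06) = 4353 rad/s.
Step 3 — f₀ = ω₀/(2π) = 692.8 Hz.
Step 4 — Series Q: Q = ω₀L/R = 4353·0.0463/2000 = 0.1008.
Step 5 — 3dB bandwidth: Δω = ω₀/Q = 4.32e+04 rad/s; BW = Δω/(2π) = 6875 Hz.

(a) f₀ = 692.8 Hz  (b) Q = 0.1008  (c) BW = 6875 Hz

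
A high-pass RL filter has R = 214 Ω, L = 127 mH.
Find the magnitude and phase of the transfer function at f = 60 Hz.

Step 1 — Angular frequency: ω = 2π·60 = 377 rad/s.
Step 2 — Transfer function: H(jω) = jωL/(R + jωL).
Step 3 — Numerator jωL = j·47.88; denominator R + jωL = 214 + j47.88.
Step 4 — H = 0.04767 + j0.2131.
Step 5 — Magnitude: |H| = 0.2183 (-13.2 dB); phase: φ = 77.4°.

|H| = 0.2183 (-13.2 dB), φ = 77.4°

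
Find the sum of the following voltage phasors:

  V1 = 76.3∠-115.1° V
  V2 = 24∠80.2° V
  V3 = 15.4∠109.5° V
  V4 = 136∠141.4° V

Step 1 — Convert each phasor to rectangular form:
  V1 = 76.3·(cos(-115.1°) + j·sin(-115.1°)) = -32.37 - j69.09 V
  V2 = 24·(cos(80.2°) + j·sin(80.2°)) = 4.085 + j23.65 V
  V3 = 15.4·(cos(109.5°) + j·sin(109.5°)) = -5.141 + j14.52 V
  V4 = 136·(cos(141.4°) + j·sin(141.4°)) = -106.3 + j84.85 V
Step 2 — Sum components: V_total = -139.7 + j53.92 V.
Step 3 — Convert to polar: |V_total| = 149.8 V, ∠V_total = 158.9°.

V_total = 149.8∠158.9° V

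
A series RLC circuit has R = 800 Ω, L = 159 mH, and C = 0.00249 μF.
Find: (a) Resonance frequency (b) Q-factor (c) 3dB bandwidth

Step 1 — Resonance condition Im(Z)=0 gives ω₀ = 1/√(LC).
Step 2 — ω₀ = 1/√(0.159·2.49e-09) = 5.026e+04 rad/s.
Step 3 — f₀ = ω₀/(2π) = 7999 Hz.
Step 4 — Series Q: Q = ω₀L/R = 5.026e+04·0.159/800 = 9.989.
Step 5 — 3dB bandwidth: Δω = ω₀/Q = 5031 rad/s; BW = Δω/(2π) = 800.8 Hz.

(a) f₀ = 7999 Hz  (b) Q = 9.989  (c) BW = 800.8 Hz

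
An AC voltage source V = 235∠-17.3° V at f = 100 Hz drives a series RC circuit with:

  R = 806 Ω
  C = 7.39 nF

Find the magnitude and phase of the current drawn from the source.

Step 1 — Angular frequency: ω = 2π·f = 2π·100 = 628.3 rad/s.
Step 2 — Component impedances:
  R: Z = R = 806 Ω
  C: Z = 1/(jωC) = -j/(ω·C) = 0 - j2.154e+05 Ω
Step 3 — Series combination: Z_total = R + C = 806 - j2.154e+05 Ω = 2.154e+05∠-89.8° Ω.
Step 4 — Source phasor: V = 235∠-17.3° V = 224.4 - j69.88 V.
Step 5 — Ohm's law: I = V / Z_total = (224.4 - j69.88) / (806 - j2.154e+05) = 0.0003284 + j0.001041 A.
Step 6 — Convert to polar: |I| = 0.001091 A, ∠I = 72.5°.

I = 0.001091∠72.5° A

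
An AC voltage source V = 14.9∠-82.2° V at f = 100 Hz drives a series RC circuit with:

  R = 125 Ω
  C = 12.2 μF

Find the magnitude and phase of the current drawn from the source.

Step 1 — Angular frequency: ω = 2π·f = 2π·100 = 628.3 rad/s.
Step 2 — Component impedances:
  R: Z = R = 125 Ω
  C: Z = 1/(jωC) = -j/(ω·C) = 0 - j130.5 Ω
Step 3 — Series combination: Z_total = R + C = 125 - j130.5 Ω = 180.7∠-46.2° Ω.
Step 4 — Source phasor: V = 14.9∠-82.2° V = 2.022 - j14.76 V.
Step 5 — Ohm's law: I = V / Z_total = (2.022 - j14.76) / (125 - j130.5) = 0.06674 - j0.04845 A.
Step 6 — Convert to polar: |I| = 0.08247 A, ∠I = -36.0°.

I = 0.08247∠-36.0° A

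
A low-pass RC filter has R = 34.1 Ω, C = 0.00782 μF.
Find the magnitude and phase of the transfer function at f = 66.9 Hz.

Step 1 — Angular frequency: ω = 2π·66.9 = 420.3 rad/s.
Step 2 — Transfer function: H(jω) = 1/(1 + jωRC).
Step 3 — Denominator: 1 + jωRC = 1 + j·420.3·34.1·7.82e-09 = 1 + j0.0001121.
Step 4 — H = 1 - j0.0001121.
Step 5 — Magnitude: |H| = 1 (-0.0 dB); phase: φ = -0.0°.

|H| = 1 (-0.0 dB), φ = -0.0°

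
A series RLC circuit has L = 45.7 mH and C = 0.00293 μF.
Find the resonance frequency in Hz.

Step 1 — Resonance condition Im(Z)=0 gives ω₀ = 1/√(LC).
Step 2 — ω₀ = 1/√(0.0457·2.93e-09) = 8.642e+04 rad/s.
Step 3 — f₀ = ω₀/(2π) = 1.375e+04 Hz.

f₀ = 1.375e+04 Hz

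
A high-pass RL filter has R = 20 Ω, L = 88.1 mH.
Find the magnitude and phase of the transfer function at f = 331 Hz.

Step 1 — Angular frequency: ω = 2π·331 = 2080 rad/s.
Step 2 — Transfer function: H(jω) = jωL/(R + jωL).
Step 3 — Numerator jωL = j·183.2; denominator R + jωL = 20 + j183.2.
Step 4 — H = 0.9882 + j0.1079.
Step 5 — Magnitude: |H| = 0.9941 (-0.1 dB); phase: φ = 6.2°.

|H| = 0.9941 (-0.1 dB), φ = 6.2°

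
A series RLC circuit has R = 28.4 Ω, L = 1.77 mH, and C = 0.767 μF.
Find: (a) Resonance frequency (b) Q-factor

Step 1 — Resonance condition Im(Z)=0 gives ω₀ = 1/√(LC).
Step 2 — ω₀ = 1/√(0.00177·7.67e-07) = 2.714e+04 rad/s.
Step 3 — f₀ = ω₀/(2π) = 4320 Hz.
Step 4 — Series Q: Q = ω₀L/R = 2.714e+04·0.00177/28.4 = 1.691.

(a) f₀ = 4320 Hz  (b) Q = 1.691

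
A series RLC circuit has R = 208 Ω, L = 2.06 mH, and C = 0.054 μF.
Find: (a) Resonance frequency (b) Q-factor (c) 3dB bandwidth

Step 1 — Resonance: ω₀ = 1/√(LC) = 1/√(0.00206·5.4e-08) = 9.481e+04 rad/s.
Step 2 — f₀ = ω₀/(2π) = 1.509e+04 Hz.
Step 3 — Series Q: Q = ω₀L/R = 9.481e+04·0.00206/208 = 0.939.
Step 4 — Bandwidth: Δω = ω₀/Q = 1.01e+05 rad/s; BW = Δω/(2π) = 1.607e+04 Hz.

(a) f₀ = 1.509e+04 Hz  (b) Q = 0.939  (c) BW = 1.607e+04 Hz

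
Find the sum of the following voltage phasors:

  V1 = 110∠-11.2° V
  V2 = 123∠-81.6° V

Step 1 — Convert each phasor to rectangular form:
  V1 = 110·(cos(-11.2°) + j·sin(-11.2°)) = 107.9 - j21.37 V
  V2 = 123·(cos(-81.6°) + j·sin(-81.6°)) = 17.97 - j121.7 V
Step 2 — Sum components: V_total = 125.9 - j143 V.
Step 3 — Convert to polar: |V_total| = 190.5 V, ∠V_total = -48.7°.

V_total = 190.5∠-48.7° V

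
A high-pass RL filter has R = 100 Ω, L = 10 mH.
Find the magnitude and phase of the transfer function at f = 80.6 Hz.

Step 1 — Angular frequency: ω = 2π·80.6 = 506.4 rad/s.
Step 2 — Transfer function: H(jω) = jωL/(R + jωL).
Step 3 — Numerator jωL = j·5.064; denominator R + jωL = 100 + j5.064.
Step 4 — H = 0.002558 + j0.05051.
Step 5 — Magnitude: |H| = 0.05058 (-25.9 dB); phase: φ = 87.1°.

|H| = 0.05058 (-25.9 dB), φ = 87.1°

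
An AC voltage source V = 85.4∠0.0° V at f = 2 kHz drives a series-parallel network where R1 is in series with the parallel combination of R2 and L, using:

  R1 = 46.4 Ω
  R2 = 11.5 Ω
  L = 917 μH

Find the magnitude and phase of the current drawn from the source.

Step 1 — Angular frequency: ω = 2π·f = 2π·2000 = 1.257e+04 rad/s.
Step 2 — Component impedances:
  R1: Z = R = 46.4 Ω
  R2: Z = R = 11.5 Ω
  L: Z = jωL = j·1.257e+04·0.000917 = 0 + j11.52 Ω
Step 3 — Parallel branch: R2 || L = 1/(1/R2 + 1/L) = 5.762 + j5.75 Ω.
Step 4 — Series with R1: Z_total = R1 + (R2 || L) = 52.16 + j5.75 Ω = 52.48∠6.3° Ω.
Step 5 — Source phasor: V = 85.4∠0.0° V = 85.4 V.
Step 6 — Ohm's law: I = V / Z_total = (85.4) / (52.16 + j5.75) = 1.618 - j0.1783 A.
Step 7 — Convert to polar: |I| = 1.627 A, ∠I = -6.3°.

I = 1.627∠-6.3° A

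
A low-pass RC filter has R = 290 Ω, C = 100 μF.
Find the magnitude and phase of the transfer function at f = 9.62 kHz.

Step 1 — Angular frequency: ω = 2π·9620 = 6.044e+04 rad/s.
Step 2 — Transfer function: H(jω) = 1/(1 + jωRC).
Step 3 — Denominator: 1 + jωRC = 1 + j·6.044e+04·290·0.0001 = 1 + j1753.
Step 4 — H = 3.255e-07 - j0.0005705.
Step 5 — Magnitude: |H| = 0.0005705 (-64.9 dB); phase: φ = -90.0°.

|H| = 0.0005705 (-64.9 dB), φ = -90.0°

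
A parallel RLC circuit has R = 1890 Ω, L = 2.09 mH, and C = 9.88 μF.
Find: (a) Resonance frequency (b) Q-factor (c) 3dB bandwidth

Step 1 — Resonance: ω₀ = 1/√(LC) = 1/√(0.00209·9.88e-06) = 6959 rad/s.
Step 2 — f₀ = ω₀/(2π) = 1108 Hz.
Step 3 — Parallel Q: Q = R/(ω₀L) = 1890/(6959·0.00209) = 129.9.
Step 4 — Bandwidth: Δω = ω₀/Q = 53.55 rad/s; BW = Δω/(2π) = 8.523 Hz.

(a) f₀ = 1108 Hz  (b) Q = 129.9  (c) BW = 8.523 Hz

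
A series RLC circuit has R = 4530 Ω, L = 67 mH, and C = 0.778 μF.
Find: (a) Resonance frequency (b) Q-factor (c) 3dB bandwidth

Step 1 — Resonance: ω₀ = 1/√(LC) = 1/√(0.067·7.78e-07) = 4380 rad/s.
Step 2 — f₀ = ω₀/(2π) = 697.1 Hz.
Step 3 — Series Q: Q = ω₀L/R = 4380·0.067/4530 = 0.06478.
Step 4 — Bandwidth: Δω = ω₀/Q = 6.761e+04 rad/s; BW = Δω/(2π) = 1.076e+04 Hz.

(a) f₀ = 697.1 Hz  (b) Q = 0.06478  (c) BW = 1.076e+04 Hz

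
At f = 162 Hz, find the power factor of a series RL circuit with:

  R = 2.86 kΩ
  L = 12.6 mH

Step 1 — Angular frequency: ω = 2π·f = 2π·162 = 1018 rad/s.
Step 2 — Component impedances:
  R: Z = R = 2860 Ω
  L: Z = jωL = j·1018·0.0126 = 0 + j12.83 Ω
Step 3 — Series combination: Z_total = R + L = 2860 + j12.83 Ω = 2860∠0.3° Ω.
Step 4 — Power factor: PF = cos(φ) = Re(Z)/|Z| = 2860/2860 = 1.
Step 5 — Type: Im(Z) = 12.83 ⇒ lagging (phase φ = 0.3°).

PF = 1 (lagging, φ = 0.3°)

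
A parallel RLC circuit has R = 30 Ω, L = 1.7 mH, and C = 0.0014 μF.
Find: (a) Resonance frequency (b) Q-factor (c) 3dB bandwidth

Step 1 — Resonance: ω₀ = 1/√(LC) = 1/√(0.0017·1.4e-09) = 6.482e+05 rad/s.
Step 2 — f₀ = ω₀/(2π) = 1.032e+05 Hz.
Step 3 — Parallel Q: Q = R/(ω₀L) = 30/(6.482e+05·0.0017) = 0.02722.
Step 4 — Bandwidth: Δω = ω₀/Q = 2.381e+07 rad/s; BW = Δω/(2π) = 3.789e+06 Hz.

(a) f₀ = 1.032e+05 Hz  (b) Q = 0.02722  (c) BW = 3.789e+06 Hz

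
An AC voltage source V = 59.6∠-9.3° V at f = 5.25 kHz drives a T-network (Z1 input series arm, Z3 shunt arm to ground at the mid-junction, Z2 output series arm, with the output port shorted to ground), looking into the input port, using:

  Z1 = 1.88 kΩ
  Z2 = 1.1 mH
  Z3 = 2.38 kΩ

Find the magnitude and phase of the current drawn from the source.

Step 1 — Angular frequency: ω = 2π·f = 2π·5250 = 3.299e+04 rad/s.
Step 2 — Component impedances:
  Z1: Z = R = 1880 Ω
  Z2: Z = jωL = j·3.299e+04·0.0011 = 0 + j36.29 Ω
  Z3: Z = R = 2380 Ω
Step 3 — With the output port shorted to ground, the output series arm Z2 runs from the junction to ground; the shunt arm Z3 also runs from the junction to ground. They appear in parallel: Z3 || Z2 = 0.5531 + j36.28 Ω.
Step 4 — Series with input arm Z1: Z_in = Z1 + (Z3 || Z2) = 1881 + j36.28 Ω = 1881∠1.1° Ω.
Step 5 — Source phasor: V = 59.6∠-9.3° V = 58.82 - j9.632 V.
Step 6 — Ohm's law: I = V / Z_total = (58.82 - j9.632) / (1881 + j36.28) = 0.03117 - j0.005723 A.
Step 7 — Convert to polar: |I| = 0.03169 A, ∠I = -10.4°.

I = 0.03169∠-10.4° A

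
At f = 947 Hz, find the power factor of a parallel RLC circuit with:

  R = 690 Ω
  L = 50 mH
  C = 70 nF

Step 1 — Angular frequency: ω = 2π·f = 2π·947 = 5950 rad/s.
Step 2 — Component impedances:
  R: Z = R = 690 Ω
  L: Z = jωL = j·5950·0.05 = 0 + j297.5 Ω
  C: Z = 1/(jωC) = -j/(ω·C) = 0 - j2401 Ω
Step 3 — Parallel combination: 1/Z_total = 1/R + 1/L + 1/C; Z_total = 134.5 + j273.4 Ω = 304.7∠63.8° Ω.
Step 4 — Power factor: PF = cos(φ) = Re(Z)/|Z| = 134.54/304.69 = 0.4416.
Step 5 — Type: Im(Z) = 273.4 ⇒ lagging (phase φ = 63.8°).

PF = 0.4416 (lagging, φ = 63.8°)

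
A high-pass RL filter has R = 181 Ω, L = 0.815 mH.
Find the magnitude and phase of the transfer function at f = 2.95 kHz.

Step 1 — Angular frequency: ω = 2π·2950 = 1.854e+04 rad/s.
Step 2 — Transfer function: H(jω) = jωL/(R + jωL).
Step 3 — Numerator jωL = j·15.11; denominator R + jωL = 181 + j15.11.
Step 4 — H = 0.006917 + j0.08288.
Step 5 — Magnitude: |H| = 0.08317 (-21.6 dB); phase: φ = 85.2°.

|H| = 0.08317 (-21.6 dB), φ = 85.2°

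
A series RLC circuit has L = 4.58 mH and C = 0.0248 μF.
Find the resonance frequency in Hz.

Step 1 — Resonance condition Im(Z)=0 gives ω₀ = 1/√(LC).
Step 2 — ω₀ = 1/√(0.00458·2.48e-08) = 9.383e+04 rad/s.
Step 3 — f₀ = ω₀/(2π) = 1.493e+04 Hz.

f₀ = 1.493e+04 Hz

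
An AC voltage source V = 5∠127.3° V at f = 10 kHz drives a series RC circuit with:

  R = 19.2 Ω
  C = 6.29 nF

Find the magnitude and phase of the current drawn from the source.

Step 1 — Angular frequency: ω = 2π·f = 2π·1e+04 = 6.283e+04 rad/s.
Step 2 — Component impedances:
  R: Z = R = 19.2 Ω
  C: Z = 1/(jωC) = -j/(ω·C) = 0 - j2530 Ω
Step 3 — Series combination: Z_total = R + C = 19.2 - j2530 Ω = 2530∠-89.6° Ω.
Step 4 — Source phasor: V = 5∠127.3° V = -3.03 + j3.977 V.
Step 5 — Ohm's law: I = V / Z_total = (-3.03 + j3.977) / (19.2 - j2530) = -0.001581 - j0.001185 A.
Step 6 — Convert to polar: |I| = 0.001976 A, ∠I = -143.1°.

I = 0.001976∠-143.1° A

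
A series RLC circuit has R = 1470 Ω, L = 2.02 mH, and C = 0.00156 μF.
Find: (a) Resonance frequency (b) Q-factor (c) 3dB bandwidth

Step 1 — Resonance condition Im(Z)=0 gives ω₀ = 1/√(LC).
Step 2 — ω₀ = 1/√(0.00202·1.56e-09) = 5.633e+05 rad/s.
Step 3 — f₀ = ω₀/(2π) = 8.966e+04 Hz.
Step 4 — Series Q: Q = ω₀L/R = 5.633e+05·0.00202/1470 = 0.7741.
Step 5 — 3dB bandwidth: Δω = ω₀/Q = 7.277e+05 rad/s; BW = Δω/(2π) = 1.158e+05 Hz.

(a) f₀ = 8.966e+04 Hz  (b) Q = 0.7741  (c) BW = 1.158e+05 Hz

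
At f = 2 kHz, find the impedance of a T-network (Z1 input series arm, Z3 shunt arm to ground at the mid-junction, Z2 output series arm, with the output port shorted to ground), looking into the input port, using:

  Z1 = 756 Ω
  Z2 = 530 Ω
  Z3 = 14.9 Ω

Step 1 — Angular frequency: ω = 2π·f = 2π·2000 = 1.257e+04 rad/s.
Step 2 — Component impedances:
  Z1: Z = R = 756 Ω
  Z2: Z = R = 530 Ω
  Z3: Z = R = 14.9 Ω
Step 3 — With the output port shorted to ground, the output series arm Z2 runs from the junction to ground; the shunt arm Z3 also runs from the junction to ground. They appear in parallel: Z3 || Z2 = 14.49 Ω.
Step 4 — Series with input arm Z1: Z_in = Z1 + (Z3 || Z2) = 770.5 Ω = 770.5∠0.0° Ω.

Z = 770.5 Ω = 770.5∠0.0° Ω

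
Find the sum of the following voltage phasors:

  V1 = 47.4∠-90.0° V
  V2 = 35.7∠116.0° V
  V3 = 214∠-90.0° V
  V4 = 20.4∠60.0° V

Step 1 — Convert each phasor to rectangular form:
  V1 = 47.4·(cos(-90.0°) + j·sin(-90.0°)) = 0 - j47.4 V
  V2 = 35.7·(cos(116.0°) + j·sin(116.0°)) = -15.65 + j32.09 V
  V3 = 214·(cos(-90.0°) + j·sin(-90.0°)) = 0 - j214 V
  V4 = 20.4·(cos(60.0°) + j·sin(60.0°)) = 10.2 + j17.67 V
Step 2 — Sum components: V_total = -5.45 - j211.6 V.
Step 3 — Convert to polar: |V_total| = 211.7 V, ∠V_total = -91.5°.

V_total = 211.7∠-91.5° V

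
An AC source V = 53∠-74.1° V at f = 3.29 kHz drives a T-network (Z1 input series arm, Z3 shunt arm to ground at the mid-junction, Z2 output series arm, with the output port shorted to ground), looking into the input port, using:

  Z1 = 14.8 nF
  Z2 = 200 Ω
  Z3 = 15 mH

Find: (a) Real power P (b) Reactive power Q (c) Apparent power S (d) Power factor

Step 1 — Angular frequency: ω = 2π·f = 2π·3290 = 2.067e+04 rad/s.
Step 2 — Component impedances:
  Z1: Z = 1/(jωC) = -j/(ω·C) = 0 - j3269 Ω
  Z2: Z = R = 200 Ω
  Z3: Z = jωL = j·2.067e+04·0.015 = 0 + j310.1 Ω
Step 3 — With the output port shorted to ground, the output series arm Z2 runs from the junction to ground; the shunt arm Z3 also runs from the junction to ground. They appear in parallel: Z3 || Z2 = 141.2 + j91.1 Ω.
Step 4 — Series with input arm Z1: Z_in = Z1 + (Z3 || Z2) = 141.2 - j3178 Ω = 3181∠-87.5° Ω.
Step 5 — Source phasor: V = 53∠-74.1° V = 14.52 - j50.97 V.
Step 6 — Current: I = V / Z = 0.01621 + j0.003849 A = 0.01666∠13.4° A.
Step 7 — Complex power: S = V·I* = 0.03922 - j0.8823 VA.
Step 8 — Real power: P = Re(S) = 0.03922 W.
Step 9 — Reactive power: Q = Im(S) = -0.8823 VAR.
Step 10 — Apparent power: |S| = 0.8832 VA.
Step 11 — Power factor: PF = P/|S| = 0.04441 (leading).

(a) P = 0.03922 W  (b) Q = -0.8823 VAR  (c) S = 0.8832 VA  (d) PF = 0.04441 (leading)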